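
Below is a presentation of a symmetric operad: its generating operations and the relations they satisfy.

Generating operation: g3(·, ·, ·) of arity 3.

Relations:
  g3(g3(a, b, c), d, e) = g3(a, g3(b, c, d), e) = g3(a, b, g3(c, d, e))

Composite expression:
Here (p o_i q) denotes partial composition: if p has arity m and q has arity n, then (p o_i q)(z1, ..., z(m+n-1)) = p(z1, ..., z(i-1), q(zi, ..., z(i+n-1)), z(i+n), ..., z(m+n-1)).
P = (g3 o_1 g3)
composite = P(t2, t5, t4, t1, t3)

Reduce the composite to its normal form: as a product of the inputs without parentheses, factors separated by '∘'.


t2 ∘ t5 ∘ t4 ∘ t1 ∘ t3


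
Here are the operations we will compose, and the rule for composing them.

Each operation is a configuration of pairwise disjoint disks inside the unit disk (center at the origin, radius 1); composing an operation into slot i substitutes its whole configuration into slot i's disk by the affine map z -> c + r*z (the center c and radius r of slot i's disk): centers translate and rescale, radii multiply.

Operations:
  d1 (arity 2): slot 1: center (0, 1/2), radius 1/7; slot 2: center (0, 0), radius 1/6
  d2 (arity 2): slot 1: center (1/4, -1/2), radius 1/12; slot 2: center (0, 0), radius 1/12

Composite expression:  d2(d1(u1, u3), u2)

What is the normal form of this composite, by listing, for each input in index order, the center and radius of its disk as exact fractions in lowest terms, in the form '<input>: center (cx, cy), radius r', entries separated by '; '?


u1: center (1/4, -11/24), radius 1/84; u2: center (0, 0), radius 1/12; u3: center (1/4, -1/2), radius 1/72

Nesting under d2 composes maps z -> c + r*z down each u-path.
tracing u1 down its 2-map path: center (1/4, -11/24), radius 1/84
tracing u3 down its 2-map path: center (1/4, -1/2), radius 1/72
tracing u2 down its 1-map path: center (0, 0), radius 1/12


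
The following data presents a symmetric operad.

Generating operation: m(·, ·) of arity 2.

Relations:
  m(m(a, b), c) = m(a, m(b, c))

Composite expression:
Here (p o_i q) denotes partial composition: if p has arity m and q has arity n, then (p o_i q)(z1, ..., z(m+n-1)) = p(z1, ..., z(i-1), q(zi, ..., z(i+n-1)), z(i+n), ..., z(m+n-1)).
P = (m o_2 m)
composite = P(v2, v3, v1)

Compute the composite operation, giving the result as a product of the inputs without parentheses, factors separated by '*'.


Key point: m is associative — brackets drop, the v-order remains.
m(v3, v1) flattens to v3 * v1
m(v2, m(v3, v1)) flattens to v2 * v3 * v1

v2 * v3 * v1


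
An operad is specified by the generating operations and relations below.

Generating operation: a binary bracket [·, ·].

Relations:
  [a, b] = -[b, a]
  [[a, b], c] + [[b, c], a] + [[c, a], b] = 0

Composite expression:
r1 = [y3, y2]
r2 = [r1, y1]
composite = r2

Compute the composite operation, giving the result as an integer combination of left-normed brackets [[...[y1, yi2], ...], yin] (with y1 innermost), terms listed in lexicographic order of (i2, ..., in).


[[y1, y2], y3] - [[y1, y3], y2]

A multilinear Lie element is pinned by y1-initial words (y1 innermost).
Composite bracket: [[y3, y2], y1]
Each bracket splits as ab - ba, giving 4 signed words (2^2 = 4).
Collect the words opening with y1:
  word y1y2y3 has sign +1, contributing +[[y1, y2], y3]
  word y1y3y2 has sign -1, contributing -[[y1, y3], y2]


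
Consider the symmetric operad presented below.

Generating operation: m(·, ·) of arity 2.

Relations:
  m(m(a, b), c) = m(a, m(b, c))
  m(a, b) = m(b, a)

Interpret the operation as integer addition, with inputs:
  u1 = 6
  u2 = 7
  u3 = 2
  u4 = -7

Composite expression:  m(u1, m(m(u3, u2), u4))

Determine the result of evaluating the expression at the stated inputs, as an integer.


8


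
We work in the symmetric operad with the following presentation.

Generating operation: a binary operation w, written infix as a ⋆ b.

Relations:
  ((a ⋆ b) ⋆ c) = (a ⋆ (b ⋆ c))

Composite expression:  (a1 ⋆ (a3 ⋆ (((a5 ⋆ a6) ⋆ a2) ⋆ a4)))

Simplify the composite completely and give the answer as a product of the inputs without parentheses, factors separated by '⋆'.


a1 ⋆ a3 ⋆ a5 ⋆ a6 ⋆ a2 ⋆ a4


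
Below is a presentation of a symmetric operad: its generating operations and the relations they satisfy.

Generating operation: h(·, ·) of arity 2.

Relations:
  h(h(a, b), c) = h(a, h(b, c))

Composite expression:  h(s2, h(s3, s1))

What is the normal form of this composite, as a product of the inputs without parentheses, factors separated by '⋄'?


s2 ⋄ s3 ⋄ s1

All parenthesizations of h agree; list the s-inputs left to right.
h(s3, s1) collapses to s3 ⋄ s1
h(s2, h(s3, s1)) collapses to s2 ⋄ s3 ⋄ s1


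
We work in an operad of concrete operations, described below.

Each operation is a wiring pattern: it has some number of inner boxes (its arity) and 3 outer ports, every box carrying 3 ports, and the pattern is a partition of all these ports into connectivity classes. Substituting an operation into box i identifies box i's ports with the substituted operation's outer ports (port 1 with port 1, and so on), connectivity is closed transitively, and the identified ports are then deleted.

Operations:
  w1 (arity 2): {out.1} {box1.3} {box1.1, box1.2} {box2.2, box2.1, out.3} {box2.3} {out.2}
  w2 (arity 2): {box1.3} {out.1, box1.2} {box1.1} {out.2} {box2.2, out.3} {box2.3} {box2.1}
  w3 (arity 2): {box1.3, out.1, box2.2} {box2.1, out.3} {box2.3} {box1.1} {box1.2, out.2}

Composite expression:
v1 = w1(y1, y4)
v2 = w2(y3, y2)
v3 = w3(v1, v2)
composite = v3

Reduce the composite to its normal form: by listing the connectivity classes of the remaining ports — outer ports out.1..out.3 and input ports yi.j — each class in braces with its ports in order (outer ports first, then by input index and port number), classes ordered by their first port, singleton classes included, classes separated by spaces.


{out.1, y4.1, y4.2} {out.2} {out.3, y3.2} {y1.1, y1.2} {y1.3} {y2.1} {y2.2} {y2.3} {y3.1} {y3.3} {y4.3}

Connectivity passes through glued w3-boundaries; trace each wire chain.
stage w1: inputs (y1, y4), connectivity {out.1} {out.2} {out.3, y4.1, y4.2} {y1.1, y1.2} {y1.3} {y4.3}, out.j its boundary
stage w2: inputs (y3, y2), connectivity {out.1, y3.2} {out.2} {out.3, y2.2} {y2.1} {y2.3} {y3.1} {y3.3}, out.j its boundary
stage w3: inputs (y1, y4, y3, y2), connectivity {out.1, y4.1, y4.2} {out.2} {out.3, y3.2} {y1.1, y1.2} {y1.3} {y2.1} {y2.2} {y2.3} {y3.1} {y3.3} {y4.3}, out.j its boundary


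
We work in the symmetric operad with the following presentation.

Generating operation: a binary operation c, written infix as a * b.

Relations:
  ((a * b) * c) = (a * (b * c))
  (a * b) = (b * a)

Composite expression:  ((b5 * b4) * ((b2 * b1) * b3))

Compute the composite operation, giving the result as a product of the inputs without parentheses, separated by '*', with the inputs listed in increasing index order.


b1 * b2 * b3 * b4 * b5

With c associative and commutative, the b-input set is all that matters.
(b5 * b4) reduces to b5 * b4
(b2 * b1) reduces to b2 * b1
((b2 * b1) * b3) reduces to b2 * b1 * b3
((b5 * b4) * ((b2 * b1) * b3)) reduces to b5 * b4 * b2 * b1 * b3
commutativity sorts the factors: b1 * b2 * b3 * b4 * b5


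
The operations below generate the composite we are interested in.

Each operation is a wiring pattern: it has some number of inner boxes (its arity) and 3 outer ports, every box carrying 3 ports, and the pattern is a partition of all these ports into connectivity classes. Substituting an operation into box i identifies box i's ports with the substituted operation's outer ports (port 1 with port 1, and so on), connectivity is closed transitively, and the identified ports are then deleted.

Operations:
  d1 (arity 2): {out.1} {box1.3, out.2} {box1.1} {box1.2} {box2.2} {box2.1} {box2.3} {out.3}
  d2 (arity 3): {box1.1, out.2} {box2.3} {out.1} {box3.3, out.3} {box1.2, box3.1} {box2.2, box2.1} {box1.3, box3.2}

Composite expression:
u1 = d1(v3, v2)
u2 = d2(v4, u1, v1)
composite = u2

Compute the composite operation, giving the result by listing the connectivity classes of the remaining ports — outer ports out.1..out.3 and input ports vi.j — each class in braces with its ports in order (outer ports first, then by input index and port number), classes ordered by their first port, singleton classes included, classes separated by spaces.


After gluing at d2, chains via deleted ports link the v-ports.
stage d1: inputs (v3, v2), connectivity {out.1} {out.2, v3.3} {out.3} {v2.1} {v2.2} {v2.3} {v3.1} {v3.2}, out.j its boundary
stage d2: inputs (v4, v3, v2, v1), connectivity {out.1} {out.2, v4.1} {out.3, v1.3} {v1.1, v4.2} {v1.2, v4.3} {v2.1} {v2.2} {v2.3} {v3.1} {v3.2} {v3.3}, out.j its boundary

{out.1} {out.2, v4.1} {out.3, v1.3} {v1.1, v4.2} {v1.2, v4.3} {v2.1} {v2.2} {v2.3} {v3.1} {v3.2} {v3.3}


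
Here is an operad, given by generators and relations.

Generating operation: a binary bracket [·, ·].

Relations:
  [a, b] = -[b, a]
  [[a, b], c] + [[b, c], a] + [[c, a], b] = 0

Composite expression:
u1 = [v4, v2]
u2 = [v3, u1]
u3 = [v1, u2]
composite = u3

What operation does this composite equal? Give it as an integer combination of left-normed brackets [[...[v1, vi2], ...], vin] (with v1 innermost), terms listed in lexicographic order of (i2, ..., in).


[[[v1, v2], v4], v3] - [[[v1, v3], v2], v4] + [[[v1, v3], v4], v2] - [[[v1, v4], v2], v3]

Skip Jacobi rewriting: expand, keep v1-initial words, read off terms.
Composite bracket: [v1, [v3, [v4, v2]]]
Each bracket splits as ab - ba, giving 8 signed words (2^3 = 8).
Coefficients come from the v1-initial words:
  sign of v1v2v4v3 is +1, so it contributes +[[[v1, v2], v4], v3]
  sign of v1v3v2v4 is -1, so it contributes -[[[v1, v3], v2], v4]
  sign of v1v3v4v2 is +1, so it contributes +[[[v1, v3], v4], v2]
  sign of v1v4v2v3 is -1, so it contributes -[[[v1, v4], v2], v3]


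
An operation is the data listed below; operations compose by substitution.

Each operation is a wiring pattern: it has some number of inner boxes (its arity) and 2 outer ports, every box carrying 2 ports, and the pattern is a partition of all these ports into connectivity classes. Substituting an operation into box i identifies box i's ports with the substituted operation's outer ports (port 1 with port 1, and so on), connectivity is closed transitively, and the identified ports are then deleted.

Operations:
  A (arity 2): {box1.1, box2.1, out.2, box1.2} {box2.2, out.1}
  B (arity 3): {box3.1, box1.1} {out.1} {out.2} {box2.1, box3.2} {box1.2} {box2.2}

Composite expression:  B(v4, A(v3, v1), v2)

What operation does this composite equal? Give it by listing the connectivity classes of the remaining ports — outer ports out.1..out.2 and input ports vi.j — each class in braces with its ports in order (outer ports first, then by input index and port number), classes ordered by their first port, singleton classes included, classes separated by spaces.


Reachability decides: close wires over B-identified ports.
A over (v3, v1) gives {out.1, v1.2} {out.2, v1.1, v3.1, v3.2}, out.j being that stage's outer ports
B over (v4, v3, v1, v2) gives {out.1} {out.2} {v1.1, v3.1, v3.2} {v1.2, v2.2} {v2.1, v4.1} {v4.2}, out.j being that stage's outer ports

{out.1} {out.2} {v1.1, v3.1, v3.2} {v1.2, v2.2} {v2.1, v4.1} {v4.2}


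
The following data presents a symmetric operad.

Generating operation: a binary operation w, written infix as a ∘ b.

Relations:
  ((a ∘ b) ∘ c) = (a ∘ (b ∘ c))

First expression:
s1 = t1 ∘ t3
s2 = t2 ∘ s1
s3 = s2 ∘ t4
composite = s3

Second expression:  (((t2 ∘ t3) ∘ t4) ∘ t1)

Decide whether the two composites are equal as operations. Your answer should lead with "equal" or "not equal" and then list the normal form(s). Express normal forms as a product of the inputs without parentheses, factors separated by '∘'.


not equal; first: t2 ∘ t1 ∘ t3 ∘ t4; second: t2 ∘ t3 ∘ t4 ∘ t1


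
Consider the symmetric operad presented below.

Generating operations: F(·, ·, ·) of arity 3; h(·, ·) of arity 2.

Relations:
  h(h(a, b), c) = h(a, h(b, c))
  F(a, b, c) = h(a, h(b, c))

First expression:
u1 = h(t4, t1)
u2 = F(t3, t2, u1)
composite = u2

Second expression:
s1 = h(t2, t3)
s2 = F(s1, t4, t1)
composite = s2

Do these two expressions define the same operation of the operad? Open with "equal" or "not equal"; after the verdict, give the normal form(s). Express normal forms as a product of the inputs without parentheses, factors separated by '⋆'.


not equal; the first gives t3 ⋆ t2 ⋆ t4 ⋆ t1 and the second t2 ⋆ t3 ⋆ t4 ⋆ t1

The first expression, normalized: t3 ⋆ t2 ⋆ t4 ⋆ t1
The second expression, normalized: t2 ⋆ t3 ⋆ t4 ⋆ t1
The normal forms differ: not equal.


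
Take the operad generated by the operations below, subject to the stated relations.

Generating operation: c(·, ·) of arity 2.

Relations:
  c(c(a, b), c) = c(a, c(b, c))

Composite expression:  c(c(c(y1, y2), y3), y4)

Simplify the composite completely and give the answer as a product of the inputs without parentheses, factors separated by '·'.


y1 · y2 · y3 · y4


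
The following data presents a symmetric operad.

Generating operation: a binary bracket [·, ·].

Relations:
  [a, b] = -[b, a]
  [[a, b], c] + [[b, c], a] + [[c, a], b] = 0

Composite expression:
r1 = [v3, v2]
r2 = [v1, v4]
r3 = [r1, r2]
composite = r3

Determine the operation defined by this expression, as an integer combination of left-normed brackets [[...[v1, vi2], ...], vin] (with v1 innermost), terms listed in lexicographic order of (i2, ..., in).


[[[v1, v4], v2], v3] - [[[v1, v4], v3], v2]

In the tensor algebra, words opening v1 carry the v1-anchored form.
Composite bracket: [[v3, v2], [v1, v4]]
Each bracket splits as ab - ba, giving 8 signed words (2^3 = 8).
The v1-initial words carry the normal form:
  from v1v4v2v3, sign +1: term +[[[v1, v4], v2], v3]
  from v1v4v3v2, sign -1: term -[[[v1, v4], v3], v2]


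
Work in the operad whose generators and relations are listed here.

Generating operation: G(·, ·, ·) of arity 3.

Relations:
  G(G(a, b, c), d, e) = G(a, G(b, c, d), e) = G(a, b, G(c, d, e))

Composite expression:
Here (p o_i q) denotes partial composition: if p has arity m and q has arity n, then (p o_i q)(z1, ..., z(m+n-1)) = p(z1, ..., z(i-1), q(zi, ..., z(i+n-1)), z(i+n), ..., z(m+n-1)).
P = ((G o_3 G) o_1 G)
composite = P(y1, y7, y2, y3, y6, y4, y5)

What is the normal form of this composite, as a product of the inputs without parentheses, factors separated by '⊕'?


Key point: G is associative — brackets drop, the y-order remains.
G(y1, y7, y2) linearizes to y1 ⊕ y7 ⊕ y2
G(y6, y4, y5) linearizes to y6 ⊕ y4 ⊕ y5
G(G(y1, y7, y2), y3, G(y6, y4, y5)) linearizes to y1 ⊕ y7 ⊕ y2 ⊕ y3 ⊕ y6 ⊕ y4 ⊕ y5

y1 ⊕ y7 ⊕ y2 ⊕ y3 ⊕ y6 ⊕ y4 ⊕ y5


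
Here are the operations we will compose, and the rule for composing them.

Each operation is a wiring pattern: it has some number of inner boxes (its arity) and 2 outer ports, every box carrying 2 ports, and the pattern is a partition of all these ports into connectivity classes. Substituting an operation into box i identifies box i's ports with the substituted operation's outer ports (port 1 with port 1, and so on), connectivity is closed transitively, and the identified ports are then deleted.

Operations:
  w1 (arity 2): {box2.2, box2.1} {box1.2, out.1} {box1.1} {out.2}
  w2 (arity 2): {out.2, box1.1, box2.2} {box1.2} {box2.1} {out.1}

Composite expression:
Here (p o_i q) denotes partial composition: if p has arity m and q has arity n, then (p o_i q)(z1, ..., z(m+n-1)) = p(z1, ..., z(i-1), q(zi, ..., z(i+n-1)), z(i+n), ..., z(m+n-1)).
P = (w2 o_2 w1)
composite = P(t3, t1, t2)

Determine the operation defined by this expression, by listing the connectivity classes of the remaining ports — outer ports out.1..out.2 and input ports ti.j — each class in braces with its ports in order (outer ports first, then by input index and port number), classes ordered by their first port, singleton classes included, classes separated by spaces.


{out.1} {out.2, t3.1} {t1.1} {t1.2} {t2.1, t2.2} {t3.2}

Substituting into w2 glues patterns; closure does the rest.
stage w1: inputs (t1, t2), connectivity {out.1, t1.2} {out.2} {t1.1} {t2.1, t2.2}, out.j its boundary
stage w2: inputs (t3, t1, t2), connectivity {out.1} {out.2, t3.1} {t1.1} {t1.2} {t2.1, t2.2} {t3.2}, out.j its boundary


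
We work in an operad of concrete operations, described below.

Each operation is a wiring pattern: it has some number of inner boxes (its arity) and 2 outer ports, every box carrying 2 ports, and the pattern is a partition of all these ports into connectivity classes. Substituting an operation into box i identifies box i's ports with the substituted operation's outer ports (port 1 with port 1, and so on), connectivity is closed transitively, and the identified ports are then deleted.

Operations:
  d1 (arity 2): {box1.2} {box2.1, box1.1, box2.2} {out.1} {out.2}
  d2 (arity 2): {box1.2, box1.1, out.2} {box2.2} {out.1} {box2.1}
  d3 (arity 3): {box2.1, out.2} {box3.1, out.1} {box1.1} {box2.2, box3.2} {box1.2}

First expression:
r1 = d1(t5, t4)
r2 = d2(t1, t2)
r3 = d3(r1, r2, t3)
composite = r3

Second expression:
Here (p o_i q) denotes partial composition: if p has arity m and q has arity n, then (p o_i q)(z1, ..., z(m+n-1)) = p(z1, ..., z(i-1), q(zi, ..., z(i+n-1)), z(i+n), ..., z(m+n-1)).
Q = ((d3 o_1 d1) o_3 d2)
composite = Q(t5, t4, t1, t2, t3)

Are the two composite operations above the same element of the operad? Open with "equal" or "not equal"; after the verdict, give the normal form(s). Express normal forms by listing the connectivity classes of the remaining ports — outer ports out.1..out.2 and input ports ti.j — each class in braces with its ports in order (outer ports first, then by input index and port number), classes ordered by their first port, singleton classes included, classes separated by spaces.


equal; both compose to {out.1, t3.1} {out.2} {t1.1, t1.2, t3.2} {t2.1} {t2.2} {t4.1, t4.2, t5.1} {t5.2}

Reducing the first expression gives {out.1, t3.1} {out.2} {t1.1, t1.2, t3.2} {t2.1} {t2.2} {t4.1, t4.2, t5.1} {t5.2}
Reducing the second expression gives {out.1, t3.1} {out.2} {t1.1, t1.2, t3.2} {t2.1} {t2.2} {t4.1, t4.2, t5.1} {t5.2}
Same normal form: equal.


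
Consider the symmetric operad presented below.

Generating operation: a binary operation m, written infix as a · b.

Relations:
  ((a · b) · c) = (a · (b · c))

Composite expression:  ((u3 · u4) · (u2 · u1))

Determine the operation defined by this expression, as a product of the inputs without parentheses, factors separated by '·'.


u3 · u4 · u2 · u1

All parenthesizations of m agree; list the u-inputs left to right.
(u3 · u4) spells out as u3 · u4
(u2 · u1) spells out as u2 · u1
((u3 · u4) · (u2 · u1)) spells out as u3 · u4 · u2 · u1


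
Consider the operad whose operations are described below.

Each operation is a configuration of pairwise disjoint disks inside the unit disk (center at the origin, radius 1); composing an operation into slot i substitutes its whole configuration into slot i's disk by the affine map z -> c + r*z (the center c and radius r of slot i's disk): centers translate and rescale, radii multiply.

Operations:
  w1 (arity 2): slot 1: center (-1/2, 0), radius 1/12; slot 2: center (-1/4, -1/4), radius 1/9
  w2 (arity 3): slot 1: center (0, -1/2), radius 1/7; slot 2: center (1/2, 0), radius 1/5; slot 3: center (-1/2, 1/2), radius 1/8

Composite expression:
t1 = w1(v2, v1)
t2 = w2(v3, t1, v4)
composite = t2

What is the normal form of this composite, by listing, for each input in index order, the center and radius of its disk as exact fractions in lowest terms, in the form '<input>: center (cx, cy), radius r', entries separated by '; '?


Nesting under w2 composes maps z -> c + r*z down each v-path.
tracing v3 down its 1-map path: center (0, -1/2), radius 1/7
tracing v2 down its 2-map path: center (2/5, 0), radius 1/60
tracing v1 down its 2-map path: center (9/20, -1/20), radius 1/45
tracing v4 down its 1-map path: center (-1/2, 1/2), radius 1/8

v1: center (9/20, -1/20), radius 1/45; v2: center (2/5, 0), radius 1/60; v3: center (0, -1/2), radius 1/7; v4: center (-1/2, 1/2), radius 1/8


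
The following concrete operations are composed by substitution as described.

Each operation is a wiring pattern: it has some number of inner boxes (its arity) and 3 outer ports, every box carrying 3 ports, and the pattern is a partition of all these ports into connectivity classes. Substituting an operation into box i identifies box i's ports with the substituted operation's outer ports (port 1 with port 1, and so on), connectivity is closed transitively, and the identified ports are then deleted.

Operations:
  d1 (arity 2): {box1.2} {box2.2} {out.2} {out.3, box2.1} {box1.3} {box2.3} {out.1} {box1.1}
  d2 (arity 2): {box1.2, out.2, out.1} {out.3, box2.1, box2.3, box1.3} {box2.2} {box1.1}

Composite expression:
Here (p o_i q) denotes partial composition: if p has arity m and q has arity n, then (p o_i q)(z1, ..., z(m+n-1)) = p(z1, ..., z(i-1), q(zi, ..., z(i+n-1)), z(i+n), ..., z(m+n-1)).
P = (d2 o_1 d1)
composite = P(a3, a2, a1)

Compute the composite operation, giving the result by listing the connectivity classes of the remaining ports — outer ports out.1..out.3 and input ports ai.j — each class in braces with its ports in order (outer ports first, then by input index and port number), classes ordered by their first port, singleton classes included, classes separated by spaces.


{out.1, out.2} {out.3, a1.1, a1.3, a2.1} {a1.2} {a2.2} {a2.3} {a3.1} {a3.2} {a3.3}

Reachability decides: close wires over d2-identified ports.
through d1, on inputs (a3, a2): {out.1} {out.2} {out.3, a2.1} {a2.2} {a2.3} {a3.1} {a3.2} {a3.3} (out.j = stage outer ports)
through d2, on inputs (a3, a2, a1): {out.1, out.2} {out.3, a1.1, a1.3, a2.1} {a1.2} {a2.2} {a2.3} {a3.1} {a3.2} {a3.3} (out.j = stage outer ports)


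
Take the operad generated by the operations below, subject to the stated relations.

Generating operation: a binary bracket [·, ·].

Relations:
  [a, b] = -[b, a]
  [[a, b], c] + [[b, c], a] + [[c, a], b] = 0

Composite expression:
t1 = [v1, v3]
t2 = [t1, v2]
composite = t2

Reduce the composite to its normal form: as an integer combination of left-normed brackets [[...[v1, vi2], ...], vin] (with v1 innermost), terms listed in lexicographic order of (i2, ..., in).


[[v1, v3], v2]

Left-normed coefficients sit on the v1-initial expansion words.
Composite bracket: [[v1, v3], v2]
Expanding via [a, b] = ab - ba: 4 signed words (2^2 = 4).
Coefficients come from the v1-initial words:
  v1v3v2 (sign +1) contributes +[[v1, v3], v2]


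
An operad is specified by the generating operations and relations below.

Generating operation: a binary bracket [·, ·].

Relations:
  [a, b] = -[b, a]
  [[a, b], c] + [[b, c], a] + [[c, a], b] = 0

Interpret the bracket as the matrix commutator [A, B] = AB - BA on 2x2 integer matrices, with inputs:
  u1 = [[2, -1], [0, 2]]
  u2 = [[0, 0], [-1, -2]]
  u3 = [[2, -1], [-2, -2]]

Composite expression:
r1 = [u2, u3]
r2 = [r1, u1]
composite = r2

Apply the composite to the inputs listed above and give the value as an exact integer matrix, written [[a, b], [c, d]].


[[0, 2], [0, 0]]

[u2, u3] = [[-1, -2], [0, 1]]
[[u2, u3], u1] = [[0, 2], [0, 0]]


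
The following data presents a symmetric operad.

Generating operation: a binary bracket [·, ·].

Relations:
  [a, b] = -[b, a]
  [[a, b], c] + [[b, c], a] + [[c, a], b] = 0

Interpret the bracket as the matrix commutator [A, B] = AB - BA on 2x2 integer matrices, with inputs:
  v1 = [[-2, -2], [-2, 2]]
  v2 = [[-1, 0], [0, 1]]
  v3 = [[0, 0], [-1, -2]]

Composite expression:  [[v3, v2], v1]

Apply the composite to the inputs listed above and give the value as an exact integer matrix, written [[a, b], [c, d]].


[[4, 0], [-8, -4]]

[v3, v2] = [[0, 0], [2, 0]]
[[v3, v2], v1] = [[4, 0], [-8, -4]]


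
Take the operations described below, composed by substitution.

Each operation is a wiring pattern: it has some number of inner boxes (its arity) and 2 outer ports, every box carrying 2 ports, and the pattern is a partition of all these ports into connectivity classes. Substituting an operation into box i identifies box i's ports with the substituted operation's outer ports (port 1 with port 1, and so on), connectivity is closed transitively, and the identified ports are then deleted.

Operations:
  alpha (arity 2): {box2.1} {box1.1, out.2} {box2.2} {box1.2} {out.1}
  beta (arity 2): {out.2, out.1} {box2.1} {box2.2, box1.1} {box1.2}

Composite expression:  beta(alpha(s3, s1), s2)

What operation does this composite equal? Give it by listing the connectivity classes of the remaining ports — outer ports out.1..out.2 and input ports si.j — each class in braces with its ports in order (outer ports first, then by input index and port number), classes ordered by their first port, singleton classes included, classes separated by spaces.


{out.1, out.2} {s1.1} {s1.2} {s2.1} {s2.2} {s3.1} {s3.2}

Substituting into beta glues patterns; closure does the rest.
the subtree at alpha composes to {out.1} {out.2, s3.1} {s1.1} {s1.2} {s3.2} on (s3, s1); out.j = own outer ports
the subtree at beta composes to {out.1, out.2} {s1.1} {s1.2} {s2.1} {s2.2} {s3.1} {s3.2} on (s3, s1, s2); out.j = own outer ports


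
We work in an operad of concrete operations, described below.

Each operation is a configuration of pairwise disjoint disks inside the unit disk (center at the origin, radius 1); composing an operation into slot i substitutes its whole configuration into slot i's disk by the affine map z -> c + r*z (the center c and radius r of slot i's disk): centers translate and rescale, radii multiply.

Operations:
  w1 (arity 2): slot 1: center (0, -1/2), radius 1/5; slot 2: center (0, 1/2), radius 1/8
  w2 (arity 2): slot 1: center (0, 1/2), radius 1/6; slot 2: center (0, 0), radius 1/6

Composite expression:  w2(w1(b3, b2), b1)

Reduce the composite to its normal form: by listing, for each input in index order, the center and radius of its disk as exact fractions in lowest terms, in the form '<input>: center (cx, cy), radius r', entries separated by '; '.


b1: center (0, 0), radius 1/6; b2: center (0, 7/12), radius 1/48; b3: center (0, 5/12), radius 1/30

Affine substitution under w2: radii multiply and b-centers shift.
b3 passes through 2 substitutions, ending at center (0, 5/12), radius 1/30
b2 passes through 2 substitutions, ending at center (0, 7/12), radius 1/48
b1 passes through 1 substitution, ending at center (0, 0), radius 1/6


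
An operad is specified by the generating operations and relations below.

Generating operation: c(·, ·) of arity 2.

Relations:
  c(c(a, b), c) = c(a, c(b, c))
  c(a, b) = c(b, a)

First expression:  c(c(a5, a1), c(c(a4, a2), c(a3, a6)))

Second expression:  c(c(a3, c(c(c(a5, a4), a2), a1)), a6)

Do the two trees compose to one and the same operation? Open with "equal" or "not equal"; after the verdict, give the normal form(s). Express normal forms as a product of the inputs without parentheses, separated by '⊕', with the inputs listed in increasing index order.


equal: each reduces to a1 ⊕ a2 ⊕ a3 ⊕ a4 ⊕ a5 ⊕ a6

Reducing the first expression gives a1 ⊕ a2 ⊕ a3 ⊕ a4 ⊕ a5 ⊕ a6
Reducing the second expression gives a1 ⊕ a2 ⊕ a3 ⊕ a4 ⊕ a5 ⊕ a6
Identical normal forms: equal.


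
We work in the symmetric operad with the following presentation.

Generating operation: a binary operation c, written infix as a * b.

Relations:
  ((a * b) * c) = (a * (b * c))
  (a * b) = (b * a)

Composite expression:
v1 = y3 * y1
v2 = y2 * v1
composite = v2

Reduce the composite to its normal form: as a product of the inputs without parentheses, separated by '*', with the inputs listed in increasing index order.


y1 * y2 * y3

Reordering under c is free, so list the y-inputs canonically.
(y3 * y1) spells out as y3 * y1
(y2 * (y3 * y1)) spells out as y2 * y3 * y1
sorting the factors by input index: y1 * y2 * y3


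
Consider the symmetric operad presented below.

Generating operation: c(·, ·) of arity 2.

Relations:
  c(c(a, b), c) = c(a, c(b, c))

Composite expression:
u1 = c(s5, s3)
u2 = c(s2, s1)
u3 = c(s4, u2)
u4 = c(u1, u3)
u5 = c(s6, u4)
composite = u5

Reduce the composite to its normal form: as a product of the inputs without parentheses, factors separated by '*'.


s6 * s5 * s3 * s4 * s2 * s1

The c-tree's shape is irrelevant; the s-reading-order decides.
c(s5, s3) collapses to s5 * s3
c(s2, s1) collapses to s2 * s1
c(s4, c(s2, s1)) collapses to s4 * s2 * s1
c(c(s5, s3), c(s4, c(s2, s1))) collapses to s5 * s3 * s4 * s2 * s1
c(s6, c(c(s5, s3), c(s4, c(s2, s1)))) collapses to s6 * s5 * s3 * s4 * s2 * s1


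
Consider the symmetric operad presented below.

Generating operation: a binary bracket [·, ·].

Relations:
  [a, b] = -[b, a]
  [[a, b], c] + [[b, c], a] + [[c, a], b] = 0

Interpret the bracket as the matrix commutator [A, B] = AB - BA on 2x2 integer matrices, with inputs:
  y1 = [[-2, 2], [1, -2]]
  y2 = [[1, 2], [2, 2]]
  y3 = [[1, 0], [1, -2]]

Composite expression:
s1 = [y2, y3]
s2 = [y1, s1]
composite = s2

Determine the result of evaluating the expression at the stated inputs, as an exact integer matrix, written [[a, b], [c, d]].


[y2, y3] = [[2, -6], [7, -2]]
[y1, [y2, y3]] = [[20, -8], [4, -20]]

[[20, -8], [4, -20]]


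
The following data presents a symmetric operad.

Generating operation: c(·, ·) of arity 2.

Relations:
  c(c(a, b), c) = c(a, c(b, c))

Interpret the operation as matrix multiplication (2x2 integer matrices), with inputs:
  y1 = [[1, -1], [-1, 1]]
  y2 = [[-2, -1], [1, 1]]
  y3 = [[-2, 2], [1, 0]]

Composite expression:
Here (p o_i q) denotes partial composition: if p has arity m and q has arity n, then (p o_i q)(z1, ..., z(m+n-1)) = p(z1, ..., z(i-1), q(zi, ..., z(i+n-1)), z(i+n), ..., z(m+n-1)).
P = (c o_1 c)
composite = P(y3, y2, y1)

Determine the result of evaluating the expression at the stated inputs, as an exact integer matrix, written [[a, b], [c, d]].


[[2, -2], [-1, 1]]


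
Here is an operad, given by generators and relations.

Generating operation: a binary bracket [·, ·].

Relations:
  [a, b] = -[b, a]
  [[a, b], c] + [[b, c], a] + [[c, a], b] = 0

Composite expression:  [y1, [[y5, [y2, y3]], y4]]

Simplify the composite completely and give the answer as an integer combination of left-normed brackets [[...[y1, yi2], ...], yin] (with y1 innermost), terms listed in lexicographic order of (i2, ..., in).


-[[[[y1, y2], y3], y5], y4] + [[[[y1, y3], y2], y5], y4] + [[[[y1, y4], y2], y3], y5] - [[[[y1, y4], y3], y2], y5] - [[[[y1, y4], y5], y2], y3] + [[[[y1, y4], y5], y3], y2] + [[[[y1, y5], y2], y3], y4] - [[[[y1, y5], y3], y2], y4]

Antisymmetry and Jacobi reduce to y1-anchored left-normed brackets.
Composite bracket: [y1, [[y5, [y2, y3]], y4]]
The bracket unfolds into 16 signed words via [a, b] = ab - ba (2^4 = 16).
Only words starting with y1 matter:
  from y1y2y3y5y4, sign -1: term -[[[[y1, y2], y3], y5], y4]
  from y1y3y2y5y4, sign +1: term +[[[[y1, y3], y2], y5], y4]
  from y1y4y2y3y5, sign +1: term +[[[[y1, y4], y2], y3], y5]
  from y1y4y3y2y5, sign -1: term -[[[[y1, y4], y3], y2], y5]
  from y1y4y5y2y3, sign -1: term -[[[[y1, y4], y5], y2], y3]
  from y1y4y5y3y2, sign +1: term +[[[[y1, y4], y5], y3], y2]
  from y1y5y2y3y4, sign +1: term +[[[[y1, y5], y2], y3], y4]
  from y1y5y3y2y4, sign -1: term -[[[[y1, y5], y3], y2], y4]


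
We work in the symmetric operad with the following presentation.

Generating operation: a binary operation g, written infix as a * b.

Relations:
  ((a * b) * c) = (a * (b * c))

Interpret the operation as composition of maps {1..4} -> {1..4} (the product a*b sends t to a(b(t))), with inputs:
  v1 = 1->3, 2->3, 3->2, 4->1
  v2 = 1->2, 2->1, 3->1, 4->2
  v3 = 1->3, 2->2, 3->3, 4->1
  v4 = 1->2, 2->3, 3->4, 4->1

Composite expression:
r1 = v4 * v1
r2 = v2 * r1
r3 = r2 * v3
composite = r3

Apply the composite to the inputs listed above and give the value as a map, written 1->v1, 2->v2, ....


1->1, 2->2, 3->1, 4->2


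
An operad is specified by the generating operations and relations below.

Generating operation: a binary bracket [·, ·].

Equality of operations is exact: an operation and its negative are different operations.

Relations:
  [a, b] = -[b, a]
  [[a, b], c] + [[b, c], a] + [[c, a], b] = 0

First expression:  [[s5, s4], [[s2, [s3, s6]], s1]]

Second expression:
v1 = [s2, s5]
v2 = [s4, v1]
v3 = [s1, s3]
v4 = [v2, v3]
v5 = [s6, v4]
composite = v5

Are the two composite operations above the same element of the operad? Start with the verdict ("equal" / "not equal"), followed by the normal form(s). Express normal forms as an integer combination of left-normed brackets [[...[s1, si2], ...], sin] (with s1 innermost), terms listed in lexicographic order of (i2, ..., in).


Reducing the first expression gives -[[[[[s1, s2], s3], s6], s4], s5] + [[[[[s1, s2], s3], s6], s5], s4] + [[[[[s1, s2], s6], s3], s4], s5] - [[[[[s1, s2], s6], s3], s5], s4] + [[[[[s1, s3], s6], s2], s4], s5] - [[[[[s1, s3], s6], s2], s5], s4] - [[[[[s1, s6], s3], s2], s4], s5] + [[[[[s1, s6], s3], s2], s5], s4]
Reducing the second expression gives -[[[[[s1, s3], s2], s5], s4], s6] + [[[[[s1, s3], s4], s2], s5], s6] - [[[[[s1, s3], s4], s5], s2], s6] + [[[[[s1, s3], s5], s2], s4], s6]
No match — not equal.

not equal; first: -[[[[[s1, s2], s3], s6], s4], s5] + [[[[[s1, s2], s3], s6], s5], s4] + [[[[[s1, s2], s6], s3], s4], s5] - [[[[[s1, s2], s6], s3], s5], s4] + [[[[[s1, s3], s6], s2], s4], s5] - [[[[[s1, s3], s6], s2], s5], s4] - [[[[[s1, s6], s3], s2], s4], s5] + [[[[[s1, s6], s3], s2], s5], s4]; second: -[[[[[s1, s3], s2], s5], s4], s6] + [[[[[s1, s3], s4], s2], s5], s6] - [[[[[s1, s3], s4], s5], s2], s6] + [[[[[s1, s3], s5], s2], s4], s6]


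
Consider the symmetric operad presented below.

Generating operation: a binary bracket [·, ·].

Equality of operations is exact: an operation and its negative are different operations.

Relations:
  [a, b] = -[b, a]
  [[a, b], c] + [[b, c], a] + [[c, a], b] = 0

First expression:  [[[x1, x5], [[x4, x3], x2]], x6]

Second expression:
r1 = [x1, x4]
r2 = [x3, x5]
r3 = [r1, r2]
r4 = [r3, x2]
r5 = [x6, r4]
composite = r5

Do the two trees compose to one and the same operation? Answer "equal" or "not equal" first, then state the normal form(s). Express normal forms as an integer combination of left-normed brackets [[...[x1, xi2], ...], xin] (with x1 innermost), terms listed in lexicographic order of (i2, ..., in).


not equal — first [[[[[x1, x5], x2], x3], x4], x6] - [[[[[x1, x5], x2], x4], x3], x6] - [[[[[x1, x5], x3], x4], x2], x6] + [[[[[x1, x5], x4], x3], x2], x6], second -[[[[[x1, x4], x3], x5], x2], x6] + [[[[[x1, x4], x5], x3], x2], x6]

Reducing the first expression gives [[[[[x1, x5], x2], x3], x4], x6] - [[[[[x1, x5], x2], x4], x3], x6] - [[[[[x1, x5], x3], x4], x2], x6] + [[[[[x1, x5], x4], x3], x2], x6]
Reducing the second expression gives -[[[[[x1, x4], x3], x5], x2], x6] + [[[[[x1, x4], x5], x3], x2], x6]
They disagree, so not equal.


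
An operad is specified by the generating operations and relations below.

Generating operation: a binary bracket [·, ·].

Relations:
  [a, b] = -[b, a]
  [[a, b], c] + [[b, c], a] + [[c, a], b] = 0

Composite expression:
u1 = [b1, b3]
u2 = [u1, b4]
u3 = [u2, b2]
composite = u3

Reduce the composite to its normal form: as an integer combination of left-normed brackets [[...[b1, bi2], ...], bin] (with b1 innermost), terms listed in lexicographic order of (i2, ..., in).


[[[b1, b3], b4], b2]

Skip Jacobi rewriting: expand, keep b1-initial words, read off terms.
Composite bracket: [[[b1, b3], b4], b2]
Full expansion: 8 signed words from ab - ba (2^3 = 8).
The b1-initial words carry the normal form:
  sign of b1b3b4b2 is +1, so it contributes +[[[b1, b3], b4], b2]


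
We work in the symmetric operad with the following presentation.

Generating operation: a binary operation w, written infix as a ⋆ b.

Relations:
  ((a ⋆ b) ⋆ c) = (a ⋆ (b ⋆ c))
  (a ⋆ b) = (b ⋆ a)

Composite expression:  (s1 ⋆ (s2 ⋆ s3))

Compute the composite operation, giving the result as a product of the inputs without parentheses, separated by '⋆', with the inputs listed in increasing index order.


s1 ⋆ s2 ⋆ s3

Any arrangement under w is one operation, so sort the s-inputs.
(s2 ⋆ s3) collapses to s2 ⋆ s3
(s1 ⋆ (s2 ⋆ s3)) collapses to s1 ⋆ s2 ⋆ s3
commutativity sorts the factors: s1 ⋆ s2 ⋆ s3


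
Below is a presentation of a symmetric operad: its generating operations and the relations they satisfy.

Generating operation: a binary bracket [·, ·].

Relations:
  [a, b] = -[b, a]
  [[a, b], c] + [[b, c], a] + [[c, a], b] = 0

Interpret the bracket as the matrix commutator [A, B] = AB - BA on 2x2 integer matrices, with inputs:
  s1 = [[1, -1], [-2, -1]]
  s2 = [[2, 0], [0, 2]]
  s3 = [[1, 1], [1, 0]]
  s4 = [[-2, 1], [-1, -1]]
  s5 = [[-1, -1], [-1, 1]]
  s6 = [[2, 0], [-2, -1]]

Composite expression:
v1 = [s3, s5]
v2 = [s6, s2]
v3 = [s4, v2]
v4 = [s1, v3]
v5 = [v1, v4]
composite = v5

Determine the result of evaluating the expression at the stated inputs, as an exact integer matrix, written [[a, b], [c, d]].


[[0, 0], [0, 0]]


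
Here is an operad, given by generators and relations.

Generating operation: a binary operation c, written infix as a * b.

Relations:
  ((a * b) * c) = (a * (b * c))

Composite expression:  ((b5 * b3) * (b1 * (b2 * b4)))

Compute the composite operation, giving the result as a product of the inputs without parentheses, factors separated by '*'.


b5 * b3 * b1 * b2 * b4

Under associativity of c, the answer is the b's in reading order.
(b5 * b3) spells out as b5 * b3
(b2 * b4) spells out as b2 * b4
(b1 * (b2 * b4)) spells out as b1 * b2 * b4
((b5 * b3) * (b1 * (b2 * b4))) spells out as b5 * b3 * b1 * b2 * b4


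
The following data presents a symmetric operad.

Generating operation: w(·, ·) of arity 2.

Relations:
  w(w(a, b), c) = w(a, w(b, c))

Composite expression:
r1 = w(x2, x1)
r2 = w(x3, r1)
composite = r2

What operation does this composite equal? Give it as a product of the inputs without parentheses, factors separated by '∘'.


Associativity of w dissolves the nesting; only the x-input order survives.
w(x2, x1) flattens to x2 ∘ x1
w(x3, w(x2, x1)) flattens to x3 ∘ x2 ∘ x1

x3 ∘ x2 ∘ x1


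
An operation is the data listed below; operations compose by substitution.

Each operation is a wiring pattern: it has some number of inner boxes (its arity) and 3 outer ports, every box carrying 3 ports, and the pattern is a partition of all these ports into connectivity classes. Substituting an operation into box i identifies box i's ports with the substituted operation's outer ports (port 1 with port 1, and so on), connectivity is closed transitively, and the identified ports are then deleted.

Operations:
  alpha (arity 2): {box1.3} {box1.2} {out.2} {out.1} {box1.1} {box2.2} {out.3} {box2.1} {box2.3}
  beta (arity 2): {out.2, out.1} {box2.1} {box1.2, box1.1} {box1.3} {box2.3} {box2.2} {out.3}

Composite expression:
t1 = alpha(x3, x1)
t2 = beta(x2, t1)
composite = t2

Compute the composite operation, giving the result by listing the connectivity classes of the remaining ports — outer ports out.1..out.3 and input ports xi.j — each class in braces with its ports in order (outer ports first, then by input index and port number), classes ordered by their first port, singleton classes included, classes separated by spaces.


{out.1, out.2} {out.3} {x1.1} {x1.2} {x1.3} {x2.1, x2.2} {x2.3} {x3.1} {x3.2} {x3.3}

After gluing at beta, chains via deleted ports link the x-ports.
alpha over (x3, x1) gives {out.1} {out.2} {out.3} {x1.1} {x1.2} {x1.3} {x3.1} {x3.2} {x3.3}, out.j being that stage's outer ports
beta over (x2, x3, x1) gives {out.1, out.2} {out.3} {x1.1} {x1.2} {x1.3} {x2.1, x2.2} {x2.3} {x3.1} {x3.2} {x3.3}, out.j being that stage's outer ports


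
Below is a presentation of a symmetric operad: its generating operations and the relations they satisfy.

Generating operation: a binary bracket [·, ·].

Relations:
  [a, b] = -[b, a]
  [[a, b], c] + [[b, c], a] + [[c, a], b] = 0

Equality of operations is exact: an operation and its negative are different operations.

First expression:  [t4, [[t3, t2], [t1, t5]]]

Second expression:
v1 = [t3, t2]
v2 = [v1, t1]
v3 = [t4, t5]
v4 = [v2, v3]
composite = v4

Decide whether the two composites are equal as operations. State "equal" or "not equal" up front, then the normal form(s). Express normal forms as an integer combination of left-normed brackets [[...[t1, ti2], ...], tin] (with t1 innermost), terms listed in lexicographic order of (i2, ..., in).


The first composite normalizes to -[[[[t1, t5], t2], t3], t4] + [[[[t1, t5], t3], t2], t4]
The second composite normalizes to [[[[t1, t2], t3], t4], t5] - [[[[t1, t2], t3], t5], t4] - [[[[t1, t3], t2], t4], t5] + [[[[t1, t3], t2], t5], t4]
They disagree, so not equal.

not equal — first -[[[[t1, t5], t2], t3], t4] + [[[[t1, t5], t3], t2], t4], second [[[[t1, t2], t3], t4], t5] - [[[[t1, t2], t3], t5], t4] - [[[[t1, t3], t2], t4], t5] + [[[[t1, t3], t2], t5], t4]
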